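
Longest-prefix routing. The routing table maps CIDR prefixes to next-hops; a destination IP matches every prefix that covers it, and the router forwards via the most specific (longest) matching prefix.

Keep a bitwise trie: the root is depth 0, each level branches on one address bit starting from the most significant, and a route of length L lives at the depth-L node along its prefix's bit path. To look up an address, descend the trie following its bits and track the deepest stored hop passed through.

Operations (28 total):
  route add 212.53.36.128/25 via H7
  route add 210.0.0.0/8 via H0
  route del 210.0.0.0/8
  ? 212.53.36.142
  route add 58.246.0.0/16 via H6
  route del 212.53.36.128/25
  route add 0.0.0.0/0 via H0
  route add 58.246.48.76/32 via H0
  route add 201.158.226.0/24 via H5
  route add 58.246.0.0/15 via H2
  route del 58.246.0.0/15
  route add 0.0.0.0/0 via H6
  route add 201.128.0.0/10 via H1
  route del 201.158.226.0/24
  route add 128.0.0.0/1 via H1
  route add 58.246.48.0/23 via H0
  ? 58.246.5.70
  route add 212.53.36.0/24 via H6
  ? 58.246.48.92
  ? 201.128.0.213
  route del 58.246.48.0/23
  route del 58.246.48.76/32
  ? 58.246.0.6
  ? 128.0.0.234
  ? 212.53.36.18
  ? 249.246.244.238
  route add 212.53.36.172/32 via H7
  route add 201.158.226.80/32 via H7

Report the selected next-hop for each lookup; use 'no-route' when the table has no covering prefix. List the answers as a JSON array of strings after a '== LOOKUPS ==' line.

Trace:
  add 212.53.36.128/25 -> H7 at depth 25
  add 210.0.0.0/8 -> H0 at depth 8
  del 210.0.0.0/8 (clear depth 8)
  Q 212.53.36.142: descend 1101010000110101001001001 ; hops seen [H7] ; pick H7
  add 58.246.0.0/16 -> H6 at depth 16
  del 212.53.36.128/25 (clear depth 25)
  add 0.0.0.0/0 -> H0 at depth 0
  add 58.246.48.76/32 -> H0 at depth 32
  add 201.158.226.0/24 -> H5 at depth 24
  add 58.246.0.0/15 -> H2 at depth 15
  del 58.246.0.0/15 (clear depth 15)
  add 0.0.0.0/0 -> H6 at depth 0
  add 201.128.0.0/10 -> H1 at depth 10
  del 201.158.226.0/24 (clear depth 24)
  add 128.0.0.0/1 -> H1 at depth 1
  add 58.246.48.0/23 -> H0 at depth 23
  Q 58.246.5.70: descend 001110101111011000 ; hops seen [H6,H6] ; pick H6
  add 212.53.36.0/24 -> H6 at depth 24
  Q 58.246.48.92: descend 001110101111011000110000010 ; hops seen [H6,H6,H0] ; pick H0
  Q 201.128.0.213: descend 11001001100 ; hops seen [H6,H1,H1] ; pick H1
  del 58.246.48.0/23 (clear depth 23)
  del 58.246.48.76/32 (clear depth 32)
  Q 58.246.0.6: descend 001110101111011000 ; hops seen [H6,H6] ; pick H6
  Q 128.0.0.234: descend 1 ; hops seen [H6,H1] ; pick H1
  Q 212.53.36.18: descend 110101000011010100100100 ; hops seen [H6,H1,H6] ; pick H6
  Q 249.246.244.238: descend 11 ; hops seen [H6,H1] ; pick H1
  add 212.53.36.172/32 -> H7 at depth 32
  add 201.158.226.80/32 -> H7 at depth 32

== LOOKUPS ==
["H7","H6","H0","H1","H6","H1","H6","H1"]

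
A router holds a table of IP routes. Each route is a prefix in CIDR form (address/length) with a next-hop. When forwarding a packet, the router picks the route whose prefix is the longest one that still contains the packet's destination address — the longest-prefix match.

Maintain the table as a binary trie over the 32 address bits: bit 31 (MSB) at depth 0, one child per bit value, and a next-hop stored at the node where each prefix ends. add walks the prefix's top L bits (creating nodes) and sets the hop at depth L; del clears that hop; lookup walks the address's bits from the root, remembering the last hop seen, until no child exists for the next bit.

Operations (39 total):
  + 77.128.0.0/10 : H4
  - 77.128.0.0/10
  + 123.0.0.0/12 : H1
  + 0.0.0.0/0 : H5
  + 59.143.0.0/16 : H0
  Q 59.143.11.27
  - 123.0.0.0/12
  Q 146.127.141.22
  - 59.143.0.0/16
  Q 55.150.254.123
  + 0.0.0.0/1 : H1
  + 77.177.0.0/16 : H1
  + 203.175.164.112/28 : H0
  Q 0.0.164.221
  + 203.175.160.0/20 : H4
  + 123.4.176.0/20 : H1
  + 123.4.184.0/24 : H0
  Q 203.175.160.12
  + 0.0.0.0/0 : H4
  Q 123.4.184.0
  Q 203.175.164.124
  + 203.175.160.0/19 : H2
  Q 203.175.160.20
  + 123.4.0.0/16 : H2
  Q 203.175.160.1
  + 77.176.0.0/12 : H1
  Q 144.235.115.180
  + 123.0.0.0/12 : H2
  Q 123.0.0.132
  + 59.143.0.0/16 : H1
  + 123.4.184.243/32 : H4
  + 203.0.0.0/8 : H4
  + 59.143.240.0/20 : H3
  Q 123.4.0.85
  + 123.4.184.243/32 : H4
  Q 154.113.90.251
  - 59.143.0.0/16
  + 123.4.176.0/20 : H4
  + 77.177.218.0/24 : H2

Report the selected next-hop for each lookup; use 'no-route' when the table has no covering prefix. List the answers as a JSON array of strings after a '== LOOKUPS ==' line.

Process each operation:
  + 77.128.0.0/10 (H4) depth=10
  del 77.128.0.0/10 (clear depth 10)
  + 123.0.0.0/12 (H1) depth=12
  + 0.0.0.0/0 (H5) depth=0
  + 59.143.0.0/16 (H0) depth=16
  Q 59.143.11.27: descend 0011101110001111 ; hops seen [H5,H0] ; pick H0
  del 123.0.0.0/12 (clear depth 12)
  Q 146.127.141.22: descend ε ; hops seen [H5] ; pick H5
  del 59.143.0.0/16 (clear depth 16)
  Q 55.150.254.123: descend 0011 ; hops seen [H5] ; pick H5
  + 0.0.0.0/1 (H1) depth=1
  + 77.177.0.0/16 (H1) depth=16
  + 203.175.164.112/28 (H0) depth=28
  Q 0.0.164.221: descend 00 ; hops seen [H5,H1] ; pick H1
  + 203.175.160.0/20 (H4) depth=20
  + 123.4.176.0/20 (H1) depth=20
  + 123.4.184.0/24 (H0) depth=24
  Q 203.175.160.12: descend 110010111010111110100 ; hops seen [H5,H4] ; pick H4
  + 0.0.0.0/0 (H4) depth=0
  Q 123.4.184.0: descend 011110110000010010111000 ; hops seen [H4,H1,H1,H0] ; pick H0
  Q 203.175.164.124: descend 1100101110101111101001000111 ; hops seen [H4,H4,H0] ; pick H0
  + 203.175.160.0/19 (H2) depth=19
  Q 203.175.160.20: descend 110010111010111110100 ; hops seen [H4,H2,H4] ; pick H4
  + 123.4.0.0/16 (H2) depth=16
  Q 203.175.160.1: descend 110010111010111110100 ; hops seen [H4,H2,H4] ; pick H4
  + 77.176.0.0/12 (H1) depth=12
  Q 144.235.115.180: descend 1 ; hops seen [H4] ; pick H4
  + 123.0.0.0/12 (H2) depth=12
  Q 123.0.0.132: descend 0111101100000 ; hops seen [H4,H1,H2] ; pick H2
  + 59.143.0.0/16 (H1) depth=16
  + 123.4.184.243/32 (H4) depth=32
  + 203.0.0.0/8 (H4) depth=8
  + 59.143.240.0/20 (H3) depth=20
  Q 123.4.0.85: descend 0111101100000100 ; hops seen [H4,H1,H2,H2] ; pick H2
  + 123.4.184.243/32 (H4) depth=32
  Q 154.113.90.251: descend 1 ; hops seen [H4] ; pick H4
  del 59.143.0.0/16 (clear depth 16)
  + 123.4.176.0/20 (H4) depth=20
  + 77.177.218.0/24 (H2) depth=24

== LOOKUPS ==
["H0","H5","H5","H1","H4","H0","H0","H4","H4","H4","H2","H2","H4"]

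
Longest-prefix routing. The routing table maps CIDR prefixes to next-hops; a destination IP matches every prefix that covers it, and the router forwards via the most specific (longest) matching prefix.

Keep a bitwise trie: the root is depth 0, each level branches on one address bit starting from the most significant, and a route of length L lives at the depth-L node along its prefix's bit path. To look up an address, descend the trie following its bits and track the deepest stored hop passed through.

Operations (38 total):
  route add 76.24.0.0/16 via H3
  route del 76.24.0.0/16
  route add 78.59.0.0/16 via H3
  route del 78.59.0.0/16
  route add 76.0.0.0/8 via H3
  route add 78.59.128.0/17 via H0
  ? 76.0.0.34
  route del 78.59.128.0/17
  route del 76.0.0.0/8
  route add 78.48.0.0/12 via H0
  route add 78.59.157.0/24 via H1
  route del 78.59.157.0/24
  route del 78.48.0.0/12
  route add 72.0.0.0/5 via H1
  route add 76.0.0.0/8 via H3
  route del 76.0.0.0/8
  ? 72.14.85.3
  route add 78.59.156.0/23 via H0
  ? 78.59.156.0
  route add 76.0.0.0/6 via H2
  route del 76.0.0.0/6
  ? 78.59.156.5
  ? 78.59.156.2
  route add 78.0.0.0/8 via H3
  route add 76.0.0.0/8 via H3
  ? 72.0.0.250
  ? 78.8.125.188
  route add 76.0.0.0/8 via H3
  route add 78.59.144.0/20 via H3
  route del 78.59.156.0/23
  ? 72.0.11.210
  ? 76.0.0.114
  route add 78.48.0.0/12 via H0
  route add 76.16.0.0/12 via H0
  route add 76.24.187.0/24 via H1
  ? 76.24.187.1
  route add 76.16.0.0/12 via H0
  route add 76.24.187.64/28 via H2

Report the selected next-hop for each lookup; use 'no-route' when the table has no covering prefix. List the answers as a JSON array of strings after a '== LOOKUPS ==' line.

Process each operation:
  + 76.24.0.0/16 (H3) depth=16
  del 76.24.0.0/16 (clear depth 16)
  + 78.59.0.0/16 (H3) depth=16
  del 78.59.0.0/16 (clear depth 16)
  + 76.0.0.0/8 (H3) depth=8
  + 78.59.128.0/17 (H0) depth=17
  ? 76.0.0.34  path d0:-→d1:-→d2:-→d3:-→d4:-→d5:-→d6:-→d7:-→d8:H3→d9:-→d10:-→d11:-  best=H3
  del 78.59.128.0/17 (clear depth 17)
  del 76.0.0.0/8 (clear depth 8)
  + 78.48.0.0/12 (H0) depth=12
  + 78.59.157.0/24 (H1) depth=24
  del 78.59.157.0/24 (clear depth 24)
  del 78.48.0.0/12 (clear depth 12)
  + 72.0.0.0/5 (H1) depth=5
  + 76.0.0.0/8 (H3) depth=8
  del 76.0.0.0/8 (clear depth 8)
  ? 72.14.85.3  path d0:-→d1:-→d2:-→d3:-→d4:-→d5:H1  best=H1
  + 78.59.156.0/23 (H0) depth=23
  ? 78.59.156.0  path d0:-→d1:-→d2:-→d3:-→d4:-→d5:H1→d6:-→d7:-→d8:-→d9:-→d10:-→d11:-→d12:-→d13:-→d14:-→d15:-→d16:-→d17:-→d18:-→d19:-→d20:-→d21:-→d22:-→d23:H0  best=H0
  + 76.0.0.0/6 (H2) depth=6
  del 76.0.0.0/6 (clear depth 6)
  ? 78.59.156.5  path d0:-→d1:-→d2:-→d3:-→d4:-→d5:H1→d6:-→d7:-→d8:-→d9:-→d10:-→d11:-→d12:-→d13:-→d14:-→d15:-→d16:-→d17:-→d18:-→d19:-→d20:-→d21:-→d22:-→d23:H0  best=H0
  ? 78.59.156.2  path d0:-→d1:-→d2:-→d3:-→d4:-→d5:H1→d6:-→d7:-→d8:-→d9:-→d10:-→d11:-→d12:-→d13:-→d14:-→d15:-→d16:-→d17:-→d18:-→d19:-→d20:-→d21:-→d22:-→d23:H0  best=H0
  + 78.0.0.0/8 (H3) depth=8
  + 76.0.0.0/8 (H3) depth=8
  ? 72.0.0.250  path d0:-→d1:-→d2:-→d3:-→d4:-→d5:H1  best=H1
  ? 78.8.125.188  path d0:-→d1:-→d2:-→d3:-→d4:-→d5:H1→d6:-→d7:-→d8:H3→d9:-→d10:-  best=H3
  + 76.0.0.0/8 (H3) depth=8
  + 78.59.144.0/20 (H3) depth=20
  del 78.59.156.0/23 (clear depth 23)
  ? 72.0.11.210  path d0:-→d1:-→d2:-→d3:-→d4:-→d5:H1  best=H1
  ? 76.0.0.114  path d0:-→d1:-→d2:-→d3:-→d4:-→d5:H1→d6:-→d7:-→d8:H3→d9:-→d10:-→d11:-  best=H3
  + 78.48.0.0/12 (H0) depth=12
  + 76.16.0.0/12 (H0) depth=12
  + 76.24.187.0/24 (H1) depth=24
  ? 76.24.187.1  path d0:-→d1:-→d2:-→d3:-→d4:-→d5:H1→d6:-→d7:-→d8:H3→d9:-→d10:-→d11:-→d12:H0→d13:-→d14:-→d15:-→d16:-→d17:-→d18:-→d19:-→d20:-→d21:-→d22:-→d23:-→d24:H1  best=H1
  + 76.16.0.0/12 (H0) depth=12
  + 76.24.187.64/28 (H2) depth=28

== LOOKUPS ==
["H3","H1","H0","H0","H0","H1","H3","H1","H3","H1"]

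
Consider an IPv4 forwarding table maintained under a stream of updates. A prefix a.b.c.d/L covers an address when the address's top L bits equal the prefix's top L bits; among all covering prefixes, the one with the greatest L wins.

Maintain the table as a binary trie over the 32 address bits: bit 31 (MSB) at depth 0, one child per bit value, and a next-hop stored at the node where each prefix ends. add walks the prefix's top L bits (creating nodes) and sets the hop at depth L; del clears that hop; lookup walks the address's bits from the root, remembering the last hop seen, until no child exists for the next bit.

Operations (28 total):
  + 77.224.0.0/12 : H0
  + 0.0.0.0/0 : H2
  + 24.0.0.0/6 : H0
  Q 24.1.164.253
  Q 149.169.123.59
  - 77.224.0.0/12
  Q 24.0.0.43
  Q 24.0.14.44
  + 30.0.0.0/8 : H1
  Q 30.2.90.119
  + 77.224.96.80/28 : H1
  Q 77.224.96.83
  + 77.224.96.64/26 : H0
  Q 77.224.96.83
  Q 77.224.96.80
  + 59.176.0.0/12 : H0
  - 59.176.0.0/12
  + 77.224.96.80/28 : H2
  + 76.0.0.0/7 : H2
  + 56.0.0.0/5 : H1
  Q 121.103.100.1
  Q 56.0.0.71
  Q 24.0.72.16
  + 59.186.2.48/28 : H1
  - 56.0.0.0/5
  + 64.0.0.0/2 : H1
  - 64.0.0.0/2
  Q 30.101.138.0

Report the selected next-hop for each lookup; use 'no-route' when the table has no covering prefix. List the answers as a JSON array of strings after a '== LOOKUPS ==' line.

Process each operation:
  + 77.224.0.0/12 (H0) depth=12
  + 0.0.0.0/0 (H2) depth=0
  + 24.0.0.0/6 (H0) depth=6
  lookup 24.1.164.253: bits 000110 walk d0:H2→d1:-→d2:-→d3:-→d4:-→d5:-→d6:H0 -> H0
  lookup 149.169.123.59: bits ε walk d0:H2 -> H2
  - 77.224.0.0/12 clear@12
  lookup 24.0.0.43: bits 000110 walk d0:H2→d1:-→d2:-→d3:-→d4:-→d5:-→d6:H0 -> H0
  lookup 24.0.14.44: bits 000110 walk d0:H2→d1:-→d2:-→d3:-→d4:-→d5:-→d6:H0 -> H0
  + 30.0.0.0/8 (H1) depth=8
  lookup 30.2.90.119: bits 00011110 walk d0:H2→d1:-→d2:-→d3:-→d4:-→d5:-→d6:-→d7:-→d8:H1 -> H1
  + 77.224.96.80/28 (H1) depth=28
  lookup 77.224.96.83: bits 0100110111100000011000000101 walk d0:H2→d1:-→d2:-→d3:-→d4:-→d5:-→d6:-→d7:-→d8:-→d9:-→d10:-→d11:-→d12:-→d13:-→d14:-→d15:-→d16:-→d17:-→d18:-→d19:-→d20:-→d21:-→d22:-→d23:-→d24:-→d25:-→d26:-→d27:-→d28:H1 -> H1
  + 77.224.96.64/26 (H0) depth=26
  lookup 77.224.96.83: bits 0100110111100000011000000101 walk d0:H2→d1:-→d2:-→d3:-→d4:-→d5:-→d6:-→d7:-→d8:-→d9:-→d10:-→d11:-→d12:-→d13:-→d14:-→d15:-→d16:-→d17:-→d18:-→d19:-→d20:-→d21:-→d22:-→d23:-→d24:-→d25:-→d26:H0→d27:-→d28:H1 -> H1
  lookup 77.224.96.80: bits 0100110111100000011000000101 walk d0:H2→d1:-→d2:-→d3:-→d4:-→d5:-→d6:-→d7:-→d8:-→d9:-→d10:-→d11:-→d12:-→d13:-→d14:-→d15:-→d16:-→d17:-→d18:-→d19:-→d20:-→d21:-→d22:-→d23:-→d24:-→d25:-→d26:H0→d27:-→d28:H1 -> H1
  + 59.176.0.0/12 (H0) depth=12
  - 59.176.0.0/12 clear@12
  + 77.224.96.80/28 (H2) depth=28
  + 76.0.0.0/7 (H2) depth=7
  + 56.0.0.0/5 (H1) depth=5
  lookup 121.103.100.1: bits 01 walk d0:H2→d1:-→d2:- -> H2
  lookup 56.0.0.71: bits 001110 walk d0:H2→d1:-→d2:-→d3:-→d4:-→d5:H1→d6:- -> H1
  lookup 24.0.72.16: bits 000110 walk d0:H2→d1:-→d2:-→d3:-→d4:-→d5:-→d6:H0 -> H0
  + 59.186.2.48/28 (H1) depth=28
  - 56.0.0.0/5 clear@5
  + 64.0.0.0/2 (H1) depth=2
  - 64.0.0.0/2 clear@2
  lookup 30.101.138.0: bits 00011110 walk d0:H2→d1:-→d2:-→d3:-→d4:-→d5:-→d6:-→d7:-→d8:H1 -> H1

== LOOKUPS ==
["H0","H2","H0","H0","H1","H1","H1","H1","H2","H1","H0","H1"]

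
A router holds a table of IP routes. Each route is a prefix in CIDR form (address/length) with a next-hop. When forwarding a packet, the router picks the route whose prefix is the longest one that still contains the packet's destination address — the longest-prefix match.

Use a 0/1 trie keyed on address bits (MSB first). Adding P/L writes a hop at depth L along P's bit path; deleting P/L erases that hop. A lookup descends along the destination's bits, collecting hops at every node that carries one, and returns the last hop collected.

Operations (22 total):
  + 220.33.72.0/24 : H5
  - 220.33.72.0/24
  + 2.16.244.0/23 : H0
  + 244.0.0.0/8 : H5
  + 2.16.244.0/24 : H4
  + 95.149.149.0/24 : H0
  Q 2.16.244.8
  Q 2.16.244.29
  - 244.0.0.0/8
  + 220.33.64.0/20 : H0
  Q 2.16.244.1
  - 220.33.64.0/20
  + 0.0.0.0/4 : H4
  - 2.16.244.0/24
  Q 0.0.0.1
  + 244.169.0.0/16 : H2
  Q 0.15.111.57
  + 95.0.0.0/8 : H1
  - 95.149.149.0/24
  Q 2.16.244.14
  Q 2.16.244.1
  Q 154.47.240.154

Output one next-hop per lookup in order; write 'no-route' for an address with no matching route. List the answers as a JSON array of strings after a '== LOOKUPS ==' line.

Apply in order:
  + 220.33.72.0/24 (H5) depth=24
  - 220.33.72.0/24 clear@24
  + 2.16.244.0/23 (H0) depth=23
  + 244.0.0.0/8 (H5) depth=8
  + 2.16.244.0/24 (H4) depth=24
  + 95.149.149.0/24 (H0) depth=24
  lookup 2.16.244.8: bits 000000100001000011110100 walk d0:-→d1:-→d2:-→d3:-→d4:-→d5:-→d6:-→d7:-→d8:-→d9:-→d10:-→d11:-→d12:-→d13:-→d14:-→d15:-→d16:-→d17:-→d18:-→d19:-→d20:-→d21:-→d22:-→d23:H0→d24:H4 -> H4
  lookup 2.16.244.29: bits 000000100001000011110100 walk d0:-→d1:-→d2:-→d3:-→d4:-→d5:-→d6:-→d7:-→d8:-→d9:-→d10:-→d11:-→d12:-→d13:-→d14:-→d15:-→d16:-→d17:-→d18:-→d19:-→d20:-→d21:-→d22:-→d23:H0→d24:H4 -> H4
  - 244.0.0.0/8 clear@8
  + 220.33.64.0/20 (H0) depth=20
  lookup 2.16.244.1: bits 000000100001000011110100 walk d0:-→d1:-→d2:-→d3:-→d4:-→d5:-→d6:-→d7:-→d8:-→d9:-→d10:-→d11:-→d12:-→d13:-→d14:-→d15:-→d16:-→d17:-→d18:-→d19:-→d20:-→d21:-→d22:-→d23:H0→d24:H4 -> H4
  - 220.33.64.0/20 clear@20
  + 0.0.0.0/4 (H4) depth=4
  - 2.16.244.0/24 clear@24
  lookup 0.0.0.1: bits 000000 walk d0:-→d1:-→d2:-→d3:-→d4:H4→d5:-→d6:- -> H4
  + 244.169.0.0/16 (H2) depth=16
  lookup 0.15.111.57: bits 000000 walk d0:-→d1:-→d2:-→d3:-→d4:H4→d5:-→d6:- -> H4
  + 95.0.0.0/8 (H1) depth=8
  - 95.149.149.0/24 clear@24
  lookup 2.16.244.14: bits 000000100001000011110100 walk d0:-→d1:-→d2:-→d3:-→d4:H4→d5:-→d6:-→d7:-→d8:-→d9:-→d10:-→d11:-→d12:-→d13:-→d14:-→d15:-→d16:-→d17:-→d18:-→d19:-→d20:-→d21:-→d22:-→d23:H0→d24:- -> H0
  lookup 2.16.244.1: bits 000000100001000011110100 walk d0:-→d1:-→d2:-→d3:-→d4:H4→d5:-→d6:-→d7:-→d8:-→d9:-→d10:-→d11:-→d12:-→d13:-→d14:-→d15:-→d16:-→d17:-→d18:-→d19:-→d20:-→d21:-→d22:-→d23:H0→d24:- -> H0
  lookup 154.47.240.154: bits 1 walk d0:-→d1:- -> no-route

== LOOKUPS ==
["H4","H4","H4","H4","H4","H0","H0","no-route"]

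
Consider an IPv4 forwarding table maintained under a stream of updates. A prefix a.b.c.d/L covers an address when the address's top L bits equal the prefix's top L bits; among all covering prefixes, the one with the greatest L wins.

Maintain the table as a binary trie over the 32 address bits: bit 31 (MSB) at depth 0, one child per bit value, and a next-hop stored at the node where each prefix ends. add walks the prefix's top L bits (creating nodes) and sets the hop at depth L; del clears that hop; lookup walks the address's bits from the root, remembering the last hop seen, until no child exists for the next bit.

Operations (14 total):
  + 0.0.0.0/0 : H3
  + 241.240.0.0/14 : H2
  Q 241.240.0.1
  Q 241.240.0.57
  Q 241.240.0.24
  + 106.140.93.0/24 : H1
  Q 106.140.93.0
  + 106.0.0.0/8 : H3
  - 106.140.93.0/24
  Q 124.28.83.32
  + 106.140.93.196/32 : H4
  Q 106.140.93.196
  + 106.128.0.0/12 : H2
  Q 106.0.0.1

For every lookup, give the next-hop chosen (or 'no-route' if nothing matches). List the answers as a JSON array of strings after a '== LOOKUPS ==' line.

Process each operation:
  + 0.0.0.0/0 (H3) depth=0
  + 241.240.0.0/14 (H2) depth=14
  Q 241.240.0.1: descend 11110001111100 ; hops seen [H3,H2] ; pick H2
  Q 241.240.0.57: descend 11110001111100 ; hops seen [H3,H2] ; pick H2
  Q 241.240.0.24: descend 11110001111100 ; hops seen [H3,H2] ; pick H2
  + 106.140.93.0/24 (H1) depth=24
  Q 106.140.93.0: descend 011010101000110001011101 ; hops seen [H3,H1] ; pick H1
  + 106.0.0.0/8 (H3) depth=8
  - 106.140.93.0/24 clear@24
  Q 124.28.83.32: descend 011 ; hops seen [H3] ; pick H3
  + 106.140.93.196/32 (H4) depth=32
  Q 106.140.93.196: descend 01101010100011000101110111000100 ; hops seen [H3,H3,H4] ; pick H4
  + 106.128.0.0/12 (H2) depth=12
  Q 106.0.0.1: descend 01101010 ; hops seen [H3,H3] ; pick H3

== LOOKUPS ==
["H2","H2","H2","H1","H3","H4","H3"]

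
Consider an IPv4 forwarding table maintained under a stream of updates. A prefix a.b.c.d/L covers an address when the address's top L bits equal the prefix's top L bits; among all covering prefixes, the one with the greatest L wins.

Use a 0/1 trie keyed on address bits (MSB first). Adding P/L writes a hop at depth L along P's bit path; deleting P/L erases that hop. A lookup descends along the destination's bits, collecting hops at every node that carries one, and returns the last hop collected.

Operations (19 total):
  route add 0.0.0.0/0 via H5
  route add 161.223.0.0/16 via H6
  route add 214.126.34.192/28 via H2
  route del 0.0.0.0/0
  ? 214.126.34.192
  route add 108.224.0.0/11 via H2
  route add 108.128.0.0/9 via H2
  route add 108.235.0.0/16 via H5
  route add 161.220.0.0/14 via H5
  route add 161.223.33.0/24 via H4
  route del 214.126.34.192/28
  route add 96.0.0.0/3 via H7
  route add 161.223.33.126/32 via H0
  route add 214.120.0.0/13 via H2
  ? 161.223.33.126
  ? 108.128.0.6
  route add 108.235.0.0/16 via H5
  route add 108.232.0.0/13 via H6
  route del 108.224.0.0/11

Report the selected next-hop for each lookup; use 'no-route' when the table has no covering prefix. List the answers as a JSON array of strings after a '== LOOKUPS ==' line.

Process each operation:
  add 0.0.0.0/0 -> H5 at depth 0
  add 161.223.0.0/16 -> H6 at depth 16
  add 214.126.34.192/28 -> H2 at depth 28
  del 0.0.0.0/0 (clear depth 0)
  lookup 214.126.34.192: bits 1101011001111110001000101100 walk d0:-→d1:-→d2:-→d3:-→d4:-→d5:-→d6:-→d7:-→d8:-→d9:-→d10:-→d11:-→d12:-→d13:-→d14:-→d15:-→d16:-→d17:-→d18:-→d19:-→d20:-→d21:-→d22:-→d23:-→d24:-→d25:-→d26:-→d27:-→d28:H2 -> H2
  add 108.224.0.0/11 -> H2 at depth 11
  add 108.128.0.0/9 -> H2 at depth 9
  add 108.235.0.0/16 -> H5 at depth 16
  add 161.220.0.0/14 -> H5 at depth 14
  add 161.223.33.0/24 -> H4 at depth 24
  del 214.126.34.192/28 (clear depth 28)
  add 96.0.0.0/3 -> H7 at depth 3
  add 161.223.33.126/32 -> H0 at depth 32
  add 214.120.0.0/13 -> H2 at depth 13
  lookup 161.223.33.126: bits 10100001110111110010000101111110 walk d0:-→d1:-→d2:-→d3:-→d4:-→d5:-→d6:-→d7:-→d8:-→d9:-→d10:-→d11:-→d12:-→d13:-→d14:H5→d15:-→d16:H6→d17:-→d18:-→d19:-→d20:-→d21:-→d22:-→d23:-→d24:H4→d25:-→d26:-→d27:-→d28:-→d29:-→d30:-→d31:-→d32:H0 -> H0
  lookup 108.128.0.6: bits 011011001 walk d0:-→d1:-→d2:-→d3:H7→d4:-→d5:-→d6:-→d7:-→d8:-→d9:H2 -> H2
  add 108.235.0.0/16 -> H5 at depth 16
  add 108.232.0.0/13 -> H6 at depth 13
  del 108.224.0.0/11 (clear depth 11)

== LOOKUPS ==
["H2","H0","H2"]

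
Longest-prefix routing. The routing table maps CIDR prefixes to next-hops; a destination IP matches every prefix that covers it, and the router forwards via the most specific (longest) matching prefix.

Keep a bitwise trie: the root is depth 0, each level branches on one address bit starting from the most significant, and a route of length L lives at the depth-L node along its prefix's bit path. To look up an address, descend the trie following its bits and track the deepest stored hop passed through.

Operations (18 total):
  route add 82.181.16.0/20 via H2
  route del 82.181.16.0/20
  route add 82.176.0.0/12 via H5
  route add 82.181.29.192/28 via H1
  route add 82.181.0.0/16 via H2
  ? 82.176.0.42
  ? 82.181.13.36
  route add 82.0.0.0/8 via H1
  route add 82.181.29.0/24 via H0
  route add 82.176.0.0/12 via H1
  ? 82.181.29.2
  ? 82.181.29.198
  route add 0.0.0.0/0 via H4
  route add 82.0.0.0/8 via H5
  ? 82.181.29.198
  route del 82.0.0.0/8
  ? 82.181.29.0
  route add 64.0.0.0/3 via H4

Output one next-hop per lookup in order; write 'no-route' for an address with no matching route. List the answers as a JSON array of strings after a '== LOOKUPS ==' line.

Apply in order:
  add 82.181.16.0/20 -> H2 at depth 20
  del 82.181.16.0/20 (clear depth 20)
  add 82.176.0.0/12 -> H5 at depth 12
  add 82.181.29.192/28 -> H1 at depth 28
  add 82.181.0.0/16 -> H2 at depth 16
  ? 82.176.0.42  path d0:-→d1:-→d2:-→d3:-→d4:-→d5:-→d6:-→d7:-→d8:-→d9:-→d10:-→d11:-→d12:H5→d13:-  best=H5
  ? 82.181.13.36  path d0:-→d1:-→d2:-→d3:-→d4:-→d5:-→d6:-→d7:-→d8:-→d9:-→d10:-→d11:-→d12:H5→d13:-→d14:-→d15:-→d16:H2→d17:-→d18:-→d19:-  best=H2
  add 82.0.0.0/8 -> H1 at depth 8
  add 82.181.29.0/24 -> H0 at depth 24
  add 82.176.0.0/12 -> H1 at depth 12
  ? 82.181.29.2  path d0:-→d1:-→d2:-→d3:-→d4:-→d5:-→d6:-→d7:-→d8:H1→d9:-→d10:-→d11:-→d12:H1→d13:-→d14:-→d15:-→d16:H2→d17:-→d18:-→d19:-→d20:-→d21:-→d22:-→d23:-→d24:H0  best=H0
  ? 82.181.29.198  path d0:-→d1:-→d2:-→d3:-→d4:-→d5:-→d6:-→d7:-→d8:H1→d9:-→d10:-→d11:-→d12:H1→d13:-→d14:-→d15:-→d16:H2→d17:-→d18:-→d19:-→d20:-→d21:-→d22:-→d23:-→d24:H0→d25:-→d26:-→d27:-→d28:H1  best=H1
  add 0.0.0.0/0 -> H4 at depth 0
  add 82.0.0.0/8 -> H5 at depth 8
  ? 82.181.29.198  path d0:H4→d1:-→d2:-→d3:-→d4:-→d5:-→d6:-→d7:-→d8:H5→d9:-→d10:-→d11:-→d12:H1→d13:-→d14:-→d15:-→d16:H2→d17:-→d18:-→d19:-→d20:-→d21:-→d22:-→d23:-→d24:H0→d25:-→d26:-→d27:-→d28:H1  best=H1
  del 82.0.0.0/8 (clear depth 8)
  ? 82.181.29.0  path d0:H4→d1:-→d2:-→d3:-→d4:-→d5:-→d6:-→d7:-→d8:-→d9:-→d10:-→d11:-→d12:H1→d13:-→d14:-→d15:-→d16:H2→d17:-→d18:-→d19:-→d20:-→d21:-→d22:-→d23:-→d24:H0  best=H0
  add 64.0.0.0/3 -> H4 at depth 3

== LOOKUPS ==
["H5","H2","H0","H1","H1","H0"]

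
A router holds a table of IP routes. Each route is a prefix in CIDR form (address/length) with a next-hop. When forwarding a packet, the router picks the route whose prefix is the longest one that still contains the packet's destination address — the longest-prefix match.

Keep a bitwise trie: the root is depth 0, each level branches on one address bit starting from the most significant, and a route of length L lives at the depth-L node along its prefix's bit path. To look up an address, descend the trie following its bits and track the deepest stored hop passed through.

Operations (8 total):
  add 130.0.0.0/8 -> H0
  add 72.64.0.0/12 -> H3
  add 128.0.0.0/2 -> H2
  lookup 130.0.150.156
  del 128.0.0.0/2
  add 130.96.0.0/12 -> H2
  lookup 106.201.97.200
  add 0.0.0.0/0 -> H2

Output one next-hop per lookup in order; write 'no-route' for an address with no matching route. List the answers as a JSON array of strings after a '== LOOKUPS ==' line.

Trace:
  + 130.0.0.0/8 (H0) depth=8
  + 72.64.0.0/12 (H3) depth=12
  + 128.0.0.0/2 (H2) depth=2
  Q 130.0.150.156: descend 10000010 ; hops seen [H2,H0] ; pick H0
  - 128.0.0.0/2 clear@2
  + 130.96.0.0/12 (H2) depth=12
  Q 106.201.97.200: descend 01 ; hops seen [∅] ; pick no-route
  + 0.0.0.0/0 (H2) depth=0

== LOOKUPS ==
["H0","no-route"]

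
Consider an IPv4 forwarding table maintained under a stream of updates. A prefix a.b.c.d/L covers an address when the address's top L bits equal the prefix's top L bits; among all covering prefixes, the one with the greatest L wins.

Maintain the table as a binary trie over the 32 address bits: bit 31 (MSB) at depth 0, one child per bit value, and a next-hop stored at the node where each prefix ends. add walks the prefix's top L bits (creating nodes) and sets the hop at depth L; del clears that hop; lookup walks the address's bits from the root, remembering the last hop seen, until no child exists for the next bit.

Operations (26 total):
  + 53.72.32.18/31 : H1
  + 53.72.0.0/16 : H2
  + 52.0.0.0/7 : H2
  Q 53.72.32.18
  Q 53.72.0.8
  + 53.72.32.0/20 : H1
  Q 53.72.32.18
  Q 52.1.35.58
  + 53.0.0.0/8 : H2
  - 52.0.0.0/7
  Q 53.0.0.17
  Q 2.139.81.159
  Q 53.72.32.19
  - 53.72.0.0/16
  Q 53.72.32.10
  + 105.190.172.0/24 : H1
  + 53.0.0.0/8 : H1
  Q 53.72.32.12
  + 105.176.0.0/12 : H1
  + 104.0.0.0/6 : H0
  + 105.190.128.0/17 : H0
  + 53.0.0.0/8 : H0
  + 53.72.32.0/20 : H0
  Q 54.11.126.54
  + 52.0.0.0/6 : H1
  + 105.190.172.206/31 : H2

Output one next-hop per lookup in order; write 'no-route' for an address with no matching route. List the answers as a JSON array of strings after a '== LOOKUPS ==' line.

Apply in order:
  add 53.72.32.18/31 -> H1 at depth 31
  add 53.72.0.0/16 -> H2 at depth 16
  add 52.0.0.0/7 -> H2 at depth 7
  ? 53.72.32.18  path d0:-→d1:-→d2:-→d3:-→d4:-→d5:-→d6:-→d7:H2→d8:-→d9:-→d10:-→d11:-→d12:-→d13:-→d14:-→d15:-→d16:H2→d17:-→d18:-→d19:-→d20:-→d21:-→d22:-→d23:-→d24:-→d25:-→d26:-→d27:-→d28:-→d29:-→d30:-→d31:H1  best=H1
  ? 53.72.0.8  path d0:-→d1:-→d2:-→d3:-→d4:-→d5:-→d6:-→d7:H2→d8:-→d9:-→d10:-→d11:-→d12:-→d13:-→d14:-→d15:-→d16:H2→d17:-→d18:-  best=H2
  add 53.72.32.0/20 -> H1 at depth 20
  ? 53.72.32.18  path d0:-→d1:-→d2:-→d3:-→d4:-→d5:-→d6:-→d7:H2→d8:-→d9:-→d10:-→d11:-→d12:-→d13:-→d14:-→d15:-→d16:H2→d17:-→d18:-→d19:-→d20:H1→d21:-→d22:-→d23:-→d24:-→d25:-→d26:-→d27:-→d28:-→d29:-→d30:-→d31:H1  best=H1
  ? 52.1.35.58  path d0:-→d1:-→d2:-→d3:-→d4:-→d5:-→d6:-→d7:H2  best=H2
  add 53.0.0.0/8 -> H2 at depth 8
  - 52.0.0.0/7 clear@7
  ? 53.0.0.17  path d0:-→d1:-→d2:-→d3:-→d4:-→d5:-→d6:-→d7:-→d8:H2→d9:-  best=H2
  ? 2.139.81.159  path d0:-→d1:-→d2:-  best=no-route
  ? 53.72.32.19  path d0:-→d1:-→d2:-→d3:-→d4:-→d5:-→d6:-→d7:-→d8:H2→d9:-→d10:-→d11:-→d12:-→d13:-→d14:-→d15:-→d16:H2→d17:-→d18:-→d19:-→d20:H1→d21:-→d22:-→d23:-→d24:-→d25:-→d26:-→d27:-→d28:-→d29:-→d30:-→d31:H1  best=H1
  - 53.72.0.0/16 clear@16
  ? 53.72.32.10  path d0:-→d1:-→d2:-→d3:-→d4:-→d5:-→d6:-→d7:-→d8:H2→d9:-→d10:-→d11:-→d12:-→d13:-→d14:-→d15:-→d16:-→d17:-→d18:-→d19:-→d20:H1→d21:-→d22:-→d23:-→d24:-→d25:-→d26:-→d27:-  best=H1
  add 105.190.172.0/24 -> H1 at depth 24
  add 53.0.0.0/8 -> H1 at depth 8
  ? 53.72.32.12  path d0:-→d1:-→d2:-→d3:-→d4:-→d5:-→d6:-→d7:-→d8:H1→d9:-→d10:-→d11:-→d12:-→d13:-→d14:-→d15:-→d16:-→d17:-→d18:-→d19:-→d20:H1→d21:-→d22:-→d23:-→d24:-→d25:-→d26:-→d27:-  best=H1
  add 105.176.0.0/12 -> H1 at depth 12
  add 104.0.0.0/6 -> H0 at depth 6
  add 105.190.128.0/17 -> H0 at depth 17
  add 53.0.0.0/8 -> H0 at depth 8
  add 53.72.32.0/20 -> H0 at depth 20
  ? 54.11.126.54  path d0:-→d1:-→d2:-→d3:-→d4:-→d5:-→d6:-  best=no-route
  add 52.0.0.0/6 -> H1 at depth 6
  add 105.190.172.206/31 -> H2 at depth 31

== LOOKUPS ==
["H1","H2","H1","H2","H2","no-route","H1","H1","H1","no-route"]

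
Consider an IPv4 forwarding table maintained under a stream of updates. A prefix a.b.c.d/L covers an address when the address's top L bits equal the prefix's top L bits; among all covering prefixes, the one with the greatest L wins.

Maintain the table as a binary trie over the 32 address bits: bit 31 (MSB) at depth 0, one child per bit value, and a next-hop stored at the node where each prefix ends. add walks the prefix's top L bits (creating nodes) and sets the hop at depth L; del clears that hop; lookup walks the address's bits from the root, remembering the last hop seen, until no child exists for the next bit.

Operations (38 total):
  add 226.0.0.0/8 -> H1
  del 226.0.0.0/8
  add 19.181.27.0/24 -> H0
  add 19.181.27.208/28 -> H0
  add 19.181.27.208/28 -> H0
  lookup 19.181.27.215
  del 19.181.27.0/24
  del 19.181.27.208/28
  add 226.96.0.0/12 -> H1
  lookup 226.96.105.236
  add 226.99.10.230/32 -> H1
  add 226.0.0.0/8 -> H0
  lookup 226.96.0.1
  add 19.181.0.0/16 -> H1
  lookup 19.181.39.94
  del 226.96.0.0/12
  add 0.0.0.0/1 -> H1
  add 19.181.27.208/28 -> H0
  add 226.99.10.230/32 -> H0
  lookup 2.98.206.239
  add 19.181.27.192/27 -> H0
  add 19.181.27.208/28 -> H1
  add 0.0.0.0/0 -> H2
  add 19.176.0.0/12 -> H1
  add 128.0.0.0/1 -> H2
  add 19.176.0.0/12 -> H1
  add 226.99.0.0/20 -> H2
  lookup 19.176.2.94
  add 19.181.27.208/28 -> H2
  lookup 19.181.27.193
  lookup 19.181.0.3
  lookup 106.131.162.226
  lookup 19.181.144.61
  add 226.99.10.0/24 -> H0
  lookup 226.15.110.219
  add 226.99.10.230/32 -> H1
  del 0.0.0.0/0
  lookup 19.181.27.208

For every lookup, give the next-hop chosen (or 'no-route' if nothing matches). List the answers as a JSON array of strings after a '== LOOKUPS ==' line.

Trace:
  + 226.0.0.0/8 (H1) depth=8
  - 226.0.0.0/8 clear@8
  + 19.181.27.0/24 (H0) depth=24
  + 19.181.27.208/28 (H0) depth=28
  + 19.181.27.208/28 (H0) depth=28
  Q 19.181.27.215: descend 0001001110110101000110111101 ; hops seen [H0,H0] ; pick H0
  - 19.181.27.0/24 clear@24
  - 19.181.27.208/28 clear@28
  + 226.96.0.0/12 (H1) depth=12
  Q 226.96.105.236: descend 111000100110 ; hops seen [H1] ; pick H1
  + 226.99.10.230/32 (H1) depth=32
  + 226.0.0.0/8 (H0) depth=8
  Q 226.96.0.1: descend 11100010011000 ; hops seen [H0,H1] ; pick H1
  + 19.181.0.0/16 (H1) depth=16
  Q 19.181.39.94: descend 000100111011010100 ; hops seen [H1] ; pick H1
  - 226.96.0.0/12 clear@12
  + 0.0.0.0/1 (H1) depth=1
  + 19.181.27.208/28 (H0) depth=28
  + 226.99.10.230/32 (H0) depth=32
  Q 2.98.206.239: descend 000 ; hops seen [H1] ; pick H1
  + 19.181.27.192/27 (H0) depth=27
  + 19.181.27.208/28 (H1) depth=28
  + 0.0.0.0/0 (H2) depth=0
  + 19.176.0.0/12 (H1) depth=12
  + 128.0.0.0/1 (H2) depth=1
  + 19.176.0.0/12 (H1) depth=12
  + 226.99.0.0/20 (H2) depth=20
  Q 19.176.2.94: descend 0001001110110 ; hops seen [H2,H1,H1] ; pick H1
  + 19.181.27.208/28 (H2) depth=28
  Q 19.181.27.193: descend 000100111011010100011011110 ; hops seen [H2,H1,H1,H1,H0] ; pick H0
  Q 19.181.0.3: descend 0001001110110101000 ; hops seen [H2,H1,H1,H1] ; pick H1
  Q 106.131.162.226: descend 0 ; hops seen [H2,H1] ; pick H1
  Q 19.181.144.61: descend 0001001110110101 ; hops seen [H2,H1,H1,H1] ; pick H1
  + 226.99.10.0/24 (H0) depth=24
  Q 226.15.110.219: descend 111000100 ; hops seen [H2,H2,H0] ; pick H0
  + 226.99.10.230/32 (H1) depth=32
  - 0.0.0.0/0 clear@0
  Q 19.181.27.208: descend 0001001110110101000110111101 ; hops seen [H1,H1,H1,H0,H2] ; pick H2

== LOOKUPS ==
["H0","H1","H1","H1","H1","H1","H0","H1","H1","H1","H0","H2"]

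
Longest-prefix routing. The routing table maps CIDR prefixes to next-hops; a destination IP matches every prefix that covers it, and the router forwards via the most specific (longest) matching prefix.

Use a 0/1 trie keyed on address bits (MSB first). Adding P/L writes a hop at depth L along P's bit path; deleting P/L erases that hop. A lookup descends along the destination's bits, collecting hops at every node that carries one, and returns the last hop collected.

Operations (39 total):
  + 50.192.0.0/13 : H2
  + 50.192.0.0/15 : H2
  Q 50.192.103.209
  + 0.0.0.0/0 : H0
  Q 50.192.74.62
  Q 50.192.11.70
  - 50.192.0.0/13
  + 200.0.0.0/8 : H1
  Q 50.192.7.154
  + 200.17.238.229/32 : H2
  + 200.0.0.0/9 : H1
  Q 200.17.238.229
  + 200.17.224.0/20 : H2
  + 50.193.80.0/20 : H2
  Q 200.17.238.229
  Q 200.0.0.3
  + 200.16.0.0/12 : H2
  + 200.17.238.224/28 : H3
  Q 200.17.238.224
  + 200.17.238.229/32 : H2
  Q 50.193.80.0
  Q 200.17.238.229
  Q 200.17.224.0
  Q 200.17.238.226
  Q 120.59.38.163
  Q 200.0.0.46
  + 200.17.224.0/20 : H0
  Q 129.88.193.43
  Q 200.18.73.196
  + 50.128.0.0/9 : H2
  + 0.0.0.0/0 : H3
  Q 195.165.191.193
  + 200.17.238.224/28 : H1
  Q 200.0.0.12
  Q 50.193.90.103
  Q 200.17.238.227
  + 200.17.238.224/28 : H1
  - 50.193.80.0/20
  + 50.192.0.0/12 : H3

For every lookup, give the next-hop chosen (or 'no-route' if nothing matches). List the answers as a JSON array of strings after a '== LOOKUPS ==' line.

Trace:
  add 50.192.0.0/13 -> H2 at depth 13
  add 50.192.0.0/15 -> H2 at depth 15
  ? 50.192.103.209  path d0:-→d1:-→d2:-→d3:-→d4:-→d5:-→d6:-→d7:-→d8:-→d9:-→d10:-→d11:-→d12:-→d13:H2→d14:-→d15:H2  best=H2
  add 0.0.0.0/0 -> H0 at depth 0
  ? 50.192.74.62  path d0:H0→d1:-→d2:-→d3:-→d4:-→d5:-→d6:-→d7:-→d8:-→d9:-→d10:-→d11:-→d12:-→d13:H2→d14:-→d15:H2  best=H2
  ? 50.192.11.70  path d0:H0→d1:-→d2:-→d3:-→d4:-→d5:-→d6:-→d7:-→d8:-→d9:-→d10:-→d11:-→d12:-→d13:H2→d14:-→d15:H2  best=H2
  del 50.192.0.0/13 (clear depth 13)
  add 200.0.0.0/8 -> H1 at depth 8
  ? 50.192.7.154  path d0:H0→d1:-→d2:-→d3:-→d4:-→d5:-→d6:-→d7:-→d8:-→d9:-→d10:-→d11:-→d12:-→d13:-→d14:-→d15:H2  best=H2
  add 200.17.238.229/32 -> H2 at depth 32
  add 200.0.0.0/9 -> H1 at depth 9
  ? 200.17.238.229  path d0:H0→d1:-→d2:-→d3:-→d4:-→d5:-→d6:-→d7:-→d8:H1→d9:H1→d10:-→d11:-→d12:-→d13:-→d14:-→d15:-→d16:-→d17:-→d18:-→d19:-→d20:-→d21:-→d22:-→d23:-→d24:-→d25:-→d26:-→d27:-→d28:-→d29:-→d30:-→d31:-→d32:H2  best=H2
  add 200.17.224.0/20 -> H2 at depth 20
  add 50.193.80.0/20 -> H2 at depth 20
  ? 200.17.238.229  path d0:H0→d1:-→d2:-→d3:-→d4:-→d5:-→d6:-→d7:-→d8:H1→d9:H1→d10:-→d11:-→d12:-→d13:-→d14:-→d15:-→d16:-→d17:-→d18:-→d19:-→d20:H2→d21:-→d22:-→d23:-→d24:-→d25:-→d26:-→d27:-→d28:-→d29:-→d30:-→d31:-→d32:H2  best=H2
  ? 200.0.0.3  path d0:H0→d1:-→d2:-→d3:-→d4:-→d5:-→d6:-→d7:-→d8:H1→d9:H1→d10:-→d11:-  best=H1
  add 200.16.0.0/12 -> H2 at depth 12
  add 200.17.238.224/28 -> H3 at depth 28
  ? 200.17.238.224  path d0:H0→d1:-→d2:-→d3:-→d4:-→d5:-→d6:-→d7:-→d8:H1→d9:H1→d10:-→d11:-→d12:H2→d13:-→d14:-→d15:-→d16:-→d17:-→d18:-→d19:-→d20:H2→d21:-→d22:-→d23:-→d24:-→d25:-→d26:-→d27:-→d28:H3→d29:-  best=H3
  add 200.17.238.229/32 -> H2 at depth 32
  ? 50.193.80.0  path d0:H0→d1:-→d2:-→d3:-→d4:-→d5:-→d6:-→d7:-→d8:-→d9:-→d10:-→d11:-→d12:-→d13:-→d14:-→d15:H2→d16:-→d17:-→d18:-→d19:-→d20:H2  best=H2
  ? 200.17.238.229  path d0:H0→d1:-→d2:-→d3:-→d4:-→d5:-→d6:-→d7:-→d8:H1→d9:H1→d10:-→d11:-→d12:H2→d13:-→d14:-→d15:-→d16:-→d17:-→d18:-→d19:-→d20:H2→d21:-→d22:-→d23:-→d24:-→d25:-→d26:-→d27:-→d28:H3→d29:-→d30:-→d31:-→d32:H2  best=H2
  ? 200.17.224.0  path d0:H0→d1:-→d2:-→d3:-→d4:-→d5:-→d6:-→d7:-→d8:H1→d9:H1→d10:-→d11:-→d12:H2→d13:-→d14:-→d15:-→d16:-→d17:-→d18:-→d19:-→d20:H2  best=H2
  ? 200.17.238.226  path d0:H0→d1:-→d2:-→d3:-→d4:-→d5:-→d6:-→d7:-→d8:H1→d9:H1→d10:-→d11:-→d12:H2→d13:-→d14:-→d15:-→d16:-→d17:-→d18:-→d19:-→d20:H2→d21:-→d22:-→d23:-→d24:-→d25:-→d26:-→d27:-→d28:H3→d29:-  best=H3
  ? 120.59.38.163  path d0:H0→d1:-  best=H0
  ? 200.0.0.46  path d0:H0→d1:-→d2:-→d3:-→d4:-→d5:-→d6:-→d7:-→d8:H1→d9:H1→d10:-→d11:-  best=H1
  add 200.17.224.0/20 -> H0 at depth 20
  ? 129.88.193.43  path d0:H0→d1:-  best=H0
  ? 200.18.73.196  path d0:H0→d1:-→d2:-→d3:-→d4:-→d5:-→d6:-→d7:-→d8:H1→d9:H1→d10:-→d11:-→d12:H2→d13:-→d14:-  best=H2
  add 50.128.0.0/9 -> H2 at depth 9
  add 0.0.0.0/0 -> H3 at depth 0
  ? 195.165.191.193  path d0:H3→d1:-→d2:-→d3:-→d4:-  best=H3
  add 200.17.238.224/28 -> H1 at depth 28
  ? 200.0.0.12  path d0:H3→d1:-→d2:-→d3:-→d4:-→d5:-→d6:-→d7:-→d8:H1→d9:H1→d10:-→d11:-  best=H1
  ? 50.193.90.103  path d0:H3→d1:-→d2:-→d3:-→d4:-→d5:-→d6:-→d7:-→d8:-→d9:H2→d10:-→d11:-→d12:-→d13:-→d14:-→d15:H2→d16:-→d17:-→d18:-→d19:-→d20:H2  best=H2
  ? 200.17.238.227  path d0:H3→d1:-→d2:-→d3:-→d4:-→d5:-→d6:-→d7:-→d8:H1→d9:H1→d10:-→d11:-→d12:H2→d13:-→d14:-→d15:-→d16:-→d17:-→d18:-→d19:-→d20:H0→d21:-→d22:-→d23:-→d24:-→d25:-→d26:-→d27:-→d28:H1→d29:-  best=H1
  add 200.17.238.224/28 -> H1 at depth 28
  del 50.193.80.0/20 (clear depth 20)
  add 50.192.0.0/12 -> H3 at depth 12

== LOOKUPS ==
["H2","H2","H2","H2","H2","H2","H1","H3","H2","H2","H2","H3","H0","H1","H0","H2","H3","H1","H2","H1"]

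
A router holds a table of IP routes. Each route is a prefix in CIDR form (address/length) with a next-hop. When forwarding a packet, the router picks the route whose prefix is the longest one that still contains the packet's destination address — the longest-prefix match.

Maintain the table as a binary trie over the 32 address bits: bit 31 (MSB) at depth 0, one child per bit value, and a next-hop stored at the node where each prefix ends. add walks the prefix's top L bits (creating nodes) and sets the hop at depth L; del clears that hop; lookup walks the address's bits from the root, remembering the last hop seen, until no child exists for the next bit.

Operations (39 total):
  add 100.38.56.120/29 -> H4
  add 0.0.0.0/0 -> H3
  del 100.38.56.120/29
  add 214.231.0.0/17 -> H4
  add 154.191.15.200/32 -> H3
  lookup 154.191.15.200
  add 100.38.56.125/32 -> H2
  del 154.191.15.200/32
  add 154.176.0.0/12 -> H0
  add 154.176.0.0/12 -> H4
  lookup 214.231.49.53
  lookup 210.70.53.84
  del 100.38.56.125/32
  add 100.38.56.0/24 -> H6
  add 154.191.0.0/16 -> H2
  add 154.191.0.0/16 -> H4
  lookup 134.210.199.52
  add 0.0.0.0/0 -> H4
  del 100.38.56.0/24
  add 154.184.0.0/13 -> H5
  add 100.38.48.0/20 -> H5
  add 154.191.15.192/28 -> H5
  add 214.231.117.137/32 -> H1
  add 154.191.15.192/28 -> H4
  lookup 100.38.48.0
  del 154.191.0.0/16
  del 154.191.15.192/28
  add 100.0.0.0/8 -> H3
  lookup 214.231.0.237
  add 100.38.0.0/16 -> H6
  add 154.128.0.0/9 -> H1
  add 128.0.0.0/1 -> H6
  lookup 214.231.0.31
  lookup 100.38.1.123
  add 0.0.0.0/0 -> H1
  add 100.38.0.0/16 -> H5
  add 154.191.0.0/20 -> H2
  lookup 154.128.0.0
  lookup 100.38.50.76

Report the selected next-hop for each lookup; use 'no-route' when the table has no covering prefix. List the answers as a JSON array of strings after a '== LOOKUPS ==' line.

Process each operation:
  add 100.38.56.120/29 -> H4 at depth 29
  add 0.0.0.0/0 -> H3 at depth 0
  del 100.38.56.120/29 (clear depth 29)
  add 214.231.0.0/17 -> H4 at depth 17
  add 154.191.15.200/32 -> H3 at depth 32
  lookup 154.191.15.200: bits 10011010101111110000111111001000 walk d0:H3→d1:-→d2:-→d3:-→d4:-→d5:-→d6:-→d7:-→d8:-→d9:-→d10:-→d11:-→d12:-→d13:-→d14:-→d15:-→d16:-→d17:-→d18:-→d19:-→d20:-→d21:-→d22:-→d23:-→d24:-→d25:-→d26:-→d27:-→d28:-→d29:-→d30:-→d31:-→d32:H3 -> H3
  add 100.38.56.125/32 -> H2 at depth 32
  del 154.191.15.200/32 (clear depth 32)
  add 154.176.0.0/12 -> H0 at depth 12
  add 154.176.0.0/12 -> H4 at depth 12
  lookup 214.231.49.53: bits 11010110111001110 walk d0:H3→d1:-→d2:-→d3:-→d4:-→d5:-→d6:-→d7:-→d8:-→d9:-→d10:-→d11:-→d12:-→d13:-→d14:-→d15:-→d16:-→d17:H4 -> H4
  lookup 210.70.53.84: bits 11010 walk d0:H3→d1:-→d2:-→d3:-→d4:-→d5:- -> H3
  del 100.38.56.125/32 (clear depth 32)
  add 100.38.56.0/24 -> H6 at depth 24
  add 154.191.0.0/16 -> H2 at depth 16
  add 154.191.0.0/16 -> H4 at depth 16
  lookup 134.210.199.52: bits 100 walk d0:H3→d1:-→d2:-→d3:- -> H3
  add 0.0.0.0/0 -> H4 at depth 0
  del 100.38.56.0/24 (clear depth 24)
  add 154.184.0.0/13 -> H5 at depth 13
  add 100.38.48.0/20 -> H5 at depth 20
  add 154.191.15.192/28 -> H5 at depth 28
  add 214.231.117.137/32 -> H1 at depth 32
  add 154.191.15.192/28 -> H4 at depth 28
  lookup 100.38.48.0: bits 01100100001001100011 walk d0:H4→d1:-→d2:-→d3:-→d4:-→d5:-→d6:-→d7:-→d8:-→d9:-→d10:-→d11:-→d12:-→d13:-→d14:-→d15:-→d16:-→d17:-→d18:-→d19:-→d20:H5 -> H5
  del 154.191.0.0/16 (clear depth 16)
  del 154.191.15.192/28 (clear depth 28)
  add 100.0.0.0/8 -> H3 at depth 8
  lookup 214.231.0.237: bits 11010110111001110 walk d0:H4→d1:-→d2:-→d3:-→d4:-→d5:-→d6:-→d7:-→d8:-→d9:-→d10:-→d11:-→d12:-→d13:-→d14:-→d15:-→d16:-→d17:H4 -> H4
  add 100.38.0.0/16 -> H6 at depth 16
  add 154.128.0.0/9 -> H1 at depth 9
  add 128.0.0.0/1 -> H6 at depth 1
  lookup 214.231.0.31: bits 11010110111001110 walk d0:H4→d1:H6→d2:-→d3:-→d4:-→d5:-→d6:-→d7:-→d8:-→d9:-→d10:-→d11:-→d12:-→d13:-→d14:-→d15:-→d16:-→d17:H4 -> H4
  lookup 100.38.1.123: bits 011001000010011000 walk d0:H4→d1:-→d2:-→d3:-→d4:-→d5:-→d6:-→d7:-→d8:H3→d9:-→d10:-→d11:-→d12:-→d13:-→d14:-→d15:-→d16:H6→d17:-→d18:- -> H6
  add 0.0.0.0/0 -> H1 at depth 0
  add 100.38.0.0/16 -> H5 at depth 16
  add 154.191.0.0/20 -> H2 at depth 20
  lookup 154.128.0.0: bits 1001101010 walk d0:H1→d1:H6→d2:-→d3:-→d4:-→d5:-→d6:-→d7:-→d8:-→d9:H1→d10:- -> H1
  lookup 100.38.50.76: bits 01100100001001100011 walk d0:H1→d1:-→d2:-→d3:-→d4:-→d5:-→d6:-→d7:-→d8:H3→d9:-→d10:-→d11:-→d12:-→d13:-→d14:-→d15:-→d16:H5→d17:-→d18:-→d19:-→d20:H5 -> H5

== LOOKUPS ==
["H3","H4","H3","H3","H5","H4","H4","H6","H1","H5"]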